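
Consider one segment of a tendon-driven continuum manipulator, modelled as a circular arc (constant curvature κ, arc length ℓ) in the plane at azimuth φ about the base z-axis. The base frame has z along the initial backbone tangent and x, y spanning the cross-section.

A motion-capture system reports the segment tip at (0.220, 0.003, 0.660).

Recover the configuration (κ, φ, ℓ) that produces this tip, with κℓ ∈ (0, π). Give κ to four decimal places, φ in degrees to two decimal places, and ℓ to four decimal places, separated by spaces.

ρ = √(x²+y²) = √(0.220² + 0.003²) = 0.22002
φ = atan2(y, x) mod 360° = atan2(0.003, 0.220) = 0.7813°
|p|² = ρ² + z² = 0.22002² + 0.660² = 0.48401
κ = 2ρ / |p|² = 2×0.22002 / 0.48401 = 0.90916
θ = 2·atan2(ρ, z) = 2·atan2(0.22002, 0.660) = 0.64356 rad
ℓ = θ/κ = 0.64356/0.90916 = 0.70786

0.9092 0.78 0.7079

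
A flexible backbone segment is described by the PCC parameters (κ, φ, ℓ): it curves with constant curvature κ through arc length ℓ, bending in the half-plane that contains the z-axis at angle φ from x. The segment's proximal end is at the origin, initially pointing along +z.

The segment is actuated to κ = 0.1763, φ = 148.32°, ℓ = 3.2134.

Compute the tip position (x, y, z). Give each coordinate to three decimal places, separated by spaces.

θ = κ·ℓ = 0.1763 × 3.2134 = 0.56652 rad
ρ = (1 − cos θ)/κ = (1 − 0.84377)/0.1763 = 0.88615
z = sin θ / κ = 0.53670/0.1763 = 3.04425
x = ρ cos φ = 0.88615 × cos(148.32°) = -0.75411
y = ρ sin φ = 0.88615 × sin(148.32°) = 0.46538

-0.754 0.465 3.044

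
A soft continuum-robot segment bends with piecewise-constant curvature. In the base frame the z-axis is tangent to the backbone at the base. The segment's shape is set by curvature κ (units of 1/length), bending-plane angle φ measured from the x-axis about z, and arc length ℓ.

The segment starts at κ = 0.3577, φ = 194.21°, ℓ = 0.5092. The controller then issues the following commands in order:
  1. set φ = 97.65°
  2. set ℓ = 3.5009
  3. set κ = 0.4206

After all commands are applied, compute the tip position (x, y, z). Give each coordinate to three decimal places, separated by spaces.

initial: κ=0.3577, φ=194.21°, ℓ=0.5092
cmd 1: set φ=97.65° → (κ,φ,ℓ)=(0.3577,97.65°,0.5092) → tip=(-0.0062,0.0458,0.5064)
cmd 2: set ℓ=3.5009 → (κ,φ,ℓ)=(0.3577,97.65°,3.5009) → tip=(-0.2556,1.9031,2.6550)
cmd 3: set κ=0.4206 → (κ,φ,ℓ)=(0.4206,97.65°,3.5009) → tip=(-0.2854,2.1251,2.3661)

-0.285 2.125 2.366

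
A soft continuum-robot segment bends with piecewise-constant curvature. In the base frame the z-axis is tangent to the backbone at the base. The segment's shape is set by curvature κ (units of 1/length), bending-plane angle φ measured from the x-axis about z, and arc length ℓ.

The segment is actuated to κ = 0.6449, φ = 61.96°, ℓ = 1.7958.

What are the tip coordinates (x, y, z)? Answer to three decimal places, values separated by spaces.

0.437 0.820 1.420

θ = κ·ℓ = 0.6449 × 1.7958 = 1.15811 rad
ρ = (1 − cos θ)/κ = (1 − 0.40107)/0.6449 = 0.92872
z = sin θ / κ = 0.91605/0.6449 = 1.42045
x = ρ cos φ = 0.92872 × cos(61.96°) = 0.43658
y = ρ sin φ = 0.92872 × sin(61.96°) = 0.81970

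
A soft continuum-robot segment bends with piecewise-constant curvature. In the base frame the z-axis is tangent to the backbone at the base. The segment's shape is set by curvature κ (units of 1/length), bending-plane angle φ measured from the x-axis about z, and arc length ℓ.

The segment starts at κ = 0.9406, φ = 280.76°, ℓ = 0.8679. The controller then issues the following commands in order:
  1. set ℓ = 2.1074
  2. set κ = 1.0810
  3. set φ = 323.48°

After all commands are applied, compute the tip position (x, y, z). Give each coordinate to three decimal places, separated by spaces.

initial: κ=0.9406, φ=280.76°, ℓ=0.8679
cmd 1: set ℓ=2.1074 → (κ,φ,ℓ)=(0.9406,280.76°,2.1074) → tip=(0.2779,-1.4622,0.9744)
cmd 2: set κ=1.0810 → (κ,φ,ℓ)=(1.0810,280.76°,2.1074) → tip=(0.2849,-1.4993,0.7032)
cmd 3: set φ=323.48° → (κ,φ,ℓ)=(1.0810,323.48°,2.1074) → tip=(1.2265,-0.9082,0.7032)

1.227 -0.908 0.703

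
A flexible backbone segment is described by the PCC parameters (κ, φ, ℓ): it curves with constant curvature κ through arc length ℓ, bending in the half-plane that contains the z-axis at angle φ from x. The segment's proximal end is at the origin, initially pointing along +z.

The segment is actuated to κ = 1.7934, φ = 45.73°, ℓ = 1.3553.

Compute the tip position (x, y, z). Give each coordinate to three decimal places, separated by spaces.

0.684 0.702 0.364

θ = κ·ℓ = 1.7934 × 1.3553 = 2.43060 rad
ρ = (1 − cos θ)/κ = (1 − -0.75771)/1.7934 = 0.98010
z = sin θ / κ = 0.65259/1.7934 = 0.36388
x = ρ cos φ = 0.98010 × cos(45.73°) = 0.68415
y = ρ sin φ = 0.98010 × sin(45.73°) = 0.70181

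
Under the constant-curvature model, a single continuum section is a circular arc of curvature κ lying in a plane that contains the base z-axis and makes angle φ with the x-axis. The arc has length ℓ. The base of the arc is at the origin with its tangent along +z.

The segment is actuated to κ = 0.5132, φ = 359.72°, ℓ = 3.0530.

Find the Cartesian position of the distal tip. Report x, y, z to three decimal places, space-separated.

1.941 -0.009 1.949

θ = κ·ℓ = 0.5132 × 3.0530 = 1.56680 rad
ρ = (1 − cos θ)/κ = (1 − 0.00400)/0.5132 = 1.94077
z = sin θ / κ = 0.99999/0.5132 = 1.94854
x = ρ cos φ = 1.94077 × cos(359.72°) = 1.94075
y = ρ sin φ = 1.94077 × sin(359.72°) = -0.00948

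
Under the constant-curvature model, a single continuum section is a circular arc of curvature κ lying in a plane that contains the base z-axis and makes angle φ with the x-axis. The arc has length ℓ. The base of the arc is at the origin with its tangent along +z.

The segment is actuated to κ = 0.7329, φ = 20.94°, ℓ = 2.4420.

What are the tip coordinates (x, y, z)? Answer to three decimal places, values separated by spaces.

1.551 0.594 1.332

θ = κ·ℓ = 0.7329 × 2.4420 = 1.78974 rad
ρ = (1 − cos θ)/κ = (1 − -0.21720)/0.7329 = 1.66080
z = sin θ / κ = 0.97613/0.7329 = 1.33187
x = ρ cos φ = 1.66080 × cos(20.94°) = 1.55111
y = ρ sin φ = 1.66080 × sin(20.94°) = 0.59355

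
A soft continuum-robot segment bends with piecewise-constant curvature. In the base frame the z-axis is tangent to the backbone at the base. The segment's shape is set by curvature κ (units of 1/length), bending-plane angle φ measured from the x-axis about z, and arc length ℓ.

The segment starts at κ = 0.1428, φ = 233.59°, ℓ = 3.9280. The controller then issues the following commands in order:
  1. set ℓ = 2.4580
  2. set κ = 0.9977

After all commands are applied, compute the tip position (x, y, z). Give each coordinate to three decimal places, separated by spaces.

initial: κ=0.1428, φ=233.59°, ℓ=3.9280
cmd 1: set ℓ=2.4580 → (κ,φ,ℓ)=(0.1428,233.59°,2.4580) → tip=(-0.2534,-0.3436,2.4078)
cmd 2: set κ=0.9977 → (κ,φ,ℓ)=(0.9977,233.59°,2.4580) → tip=(-1.0540,-1.4292,0.6374)

-1.054 -1.429 0.637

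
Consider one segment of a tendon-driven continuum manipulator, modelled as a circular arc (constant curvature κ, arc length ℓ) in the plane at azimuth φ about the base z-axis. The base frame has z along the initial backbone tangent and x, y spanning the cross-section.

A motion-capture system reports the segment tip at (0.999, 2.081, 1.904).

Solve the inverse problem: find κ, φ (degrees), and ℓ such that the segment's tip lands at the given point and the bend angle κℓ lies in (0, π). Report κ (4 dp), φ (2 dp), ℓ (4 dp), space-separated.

ρ = √(x²+y²) = √(0.999² + 2.081²) = 2.30837
φ = atan2(y, x) mod 360° = atan2(2.081, 0.999) = 64.3563°
|p|² = ρ² + z² = 2.30837² + 1.904² = 8.95378
κ = 2ρ / |p|² = 2×2.30837 / 8.95378 = 0.51562
θ = 2·atan2(ρ, z) = 2·atan2(2.30837, 1.904) = 1.76220 rad
ℓ = θ/κ = 1.76220/0.51562 = 3.41764

0.5156 64.36 3.4176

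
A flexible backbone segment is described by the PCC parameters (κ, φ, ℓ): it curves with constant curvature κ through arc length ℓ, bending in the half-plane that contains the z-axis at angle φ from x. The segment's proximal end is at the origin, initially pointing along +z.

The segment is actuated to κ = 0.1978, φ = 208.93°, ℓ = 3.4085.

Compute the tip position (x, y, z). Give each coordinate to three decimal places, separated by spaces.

θ = κ·ℓ = 0.1978 × 3.4085 = 0.67420 rad
ρ = (1 − cos θ)/κ = (1 − 0.78121)/0.1978 = 1.10614
z = sin θ / κ = 0.62427/0.1978 = 3.15608
x = ρ cos φ = 1.10614 × cos(208.93°) = -0.96810
y = ρ sin φ = 1.10614 × sin(208.93°) = -0.53508

-0.968 -0.535 3.156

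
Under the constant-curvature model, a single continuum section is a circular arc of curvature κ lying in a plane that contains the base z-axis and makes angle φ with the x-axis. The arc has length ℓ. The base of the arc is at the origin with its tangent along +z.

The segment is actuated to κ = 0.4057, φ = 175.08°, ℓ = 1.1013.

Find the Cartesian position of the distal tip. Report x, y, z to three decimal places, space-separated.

-0.241 0.021 1.065

θ = κ·ℓ = 0.4057 × 1.1013 = 0.44680 rad
ρ = (1 − cos θ)/κ = (1 − 0.90184)/0.4057 = 0.24196
z = sin θ / κ = 0.43208/0.4057 = 1.06502
x = ρ cos φ = 0.24196 × cos(175.08°) = -0.24107
y = ρ sin φ = 0.24196 × sin(175.08°) = 0.02075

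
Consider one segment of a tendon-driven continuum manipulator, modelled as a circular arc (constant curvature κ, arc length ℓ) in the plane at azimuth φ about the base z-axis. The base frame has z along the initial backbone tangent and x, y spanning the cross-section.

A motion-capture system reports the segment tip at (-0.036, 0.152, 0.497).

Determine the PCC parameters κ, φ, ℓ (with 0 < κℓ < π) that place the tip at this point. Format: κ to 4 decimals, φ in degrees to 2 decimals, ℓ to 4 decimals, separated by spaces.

1.1511 103.32 0.5291

ρ = √(x²+y²) = √(-0.036² + 0.152²) = 0.15620
φ = atan2(y, x) mod 360° = atan2(0.152, -0.036) = 103.3245°
|p|² = ρ² + z² = 0.15620² + 0.497² = 0.27141
κ = 2ρ / |p|² = 2×0.15620 / 0.27141 = 1.15107
θ = 2·atan2(ρ, z) = 2·atan2(0.15620, 0.497) = 0.60904 rad
ℓ = θ/κ = 0.60904/1.15107 = 0.52911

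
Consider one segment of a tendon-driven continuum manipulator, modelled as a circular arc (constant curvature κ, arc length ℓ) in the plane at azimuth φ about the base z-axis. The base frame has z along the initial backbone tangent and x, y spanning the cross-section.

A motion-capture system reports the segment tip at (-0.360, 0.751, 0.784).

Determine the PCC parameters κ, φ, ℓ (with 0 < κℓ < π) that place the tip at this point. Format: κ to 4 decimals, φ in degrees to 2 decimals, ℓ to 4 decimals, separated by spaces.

ρ = √(x²+y²) = √(-0.360² + 0.751²) = 0.83283
φ = atan2(y, x) mod 360° = atan2(0.751, -0.360) = 115.6112°
|p|² = ρ² + z² = 0.83283² + 0.784² = 1.30826
κ = 2ρ / |p|² = 2×0.83283 / 1.30826 = 1.27319
θ = 2·atan2(ρ, z) = 2·atan2(0.83283, 0.784) = 1.63118 rad
ℓ = θ/κ = 1.63118/1.27319 = 1.28118

1.2732 115.61 1.2812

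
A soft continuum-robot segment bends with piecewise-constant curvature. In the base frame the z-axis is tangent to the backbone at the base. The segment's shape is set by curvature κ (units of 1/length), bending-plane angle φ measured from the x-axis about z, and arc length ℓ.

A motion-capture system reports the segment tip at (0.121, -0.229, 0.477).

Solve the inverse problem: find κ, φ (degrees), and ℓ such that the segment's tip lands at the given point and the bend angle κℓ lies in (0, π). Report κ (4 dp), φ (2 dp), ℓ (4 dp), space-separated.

ρ = √(x²+y²) = √(0.121² + -0.229²) = 0.25900
φ = atan2(y, x) mod 360° = atan2(-0.229, 0.121) = 297.8513°
|p|² = ρ² + z² = 0.25900² + 0.477² = 0.29461
κ = 2ρ / |p|² = 2×0.25900 / 0.29461 = 1.75826
θ = 2·atan2(ρ, z) = 2·atan2(0.25900, 0.477) = 0.99488 rad
ℓ = θ/κ = 0.99488/1.75826 = 0.56583

1.7583 297.85 0.5658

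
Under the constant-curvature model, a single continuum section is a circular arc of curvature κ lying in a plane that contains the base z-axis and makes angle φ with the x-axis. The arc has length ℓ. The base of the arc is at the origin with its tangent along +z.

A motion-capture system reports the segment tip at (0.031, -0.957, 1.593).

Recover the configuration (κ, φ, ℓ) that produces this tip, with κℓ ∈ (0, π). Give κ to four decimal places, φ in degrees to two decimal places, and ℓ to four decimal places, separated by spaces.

ρ = √(x²+y²) = √(0.031² + -0.957²) = 0.95750
φ = atan2(y, x) mod 360° = atan2(-0.957, 0.031) = 271.8553°
|p|² = ρ² + z² = 0.95750² + 1.593² = 3.45446
κ = 2ρ / |p|² = 2×0.95750 / 3.45446 = 0.55436
θ = 2·atan2(ρ, z) = 2·atan2(0.95750, 1.593) = 1.08241 rad
ℓ = θ/κ = 1.08241/0.55436 = 1.95255

0.5544 271.86 1.9525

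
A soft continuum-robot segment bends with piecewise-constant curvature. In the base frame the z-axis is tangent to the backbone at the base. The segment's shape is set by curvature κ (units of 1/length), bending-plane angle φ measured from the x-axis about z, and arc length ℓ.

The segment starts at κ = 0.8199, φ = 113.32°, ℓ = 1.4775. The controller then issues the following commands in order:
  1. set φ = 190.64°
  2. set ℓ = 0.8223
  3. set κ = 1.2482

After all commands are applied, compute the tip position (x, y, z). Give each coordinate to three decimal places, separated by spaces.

-0.380 -0.071 0.685

initial: κ=0.8199, φ=113.32°, ℓ=1.4775
cmd 1: set φ=190.64° → (κ,φ,ℓ)=(0.8199,190.64°,1.4775) → tip=(-0.7771,-0.1460,1.1417)
cmd 2: set ℓ=0.8223 → (κ,φ,ℓ)=(0.8199,190.64°,0.8223) → tip=(-0.2623,-0.0493,0.7614)
cmd 3: set κ=1.2482 → (κ,φ,ℓ)=(1.2482,190.64°,0.8223) → tip=(-0.3796,-0.0713,0.6853)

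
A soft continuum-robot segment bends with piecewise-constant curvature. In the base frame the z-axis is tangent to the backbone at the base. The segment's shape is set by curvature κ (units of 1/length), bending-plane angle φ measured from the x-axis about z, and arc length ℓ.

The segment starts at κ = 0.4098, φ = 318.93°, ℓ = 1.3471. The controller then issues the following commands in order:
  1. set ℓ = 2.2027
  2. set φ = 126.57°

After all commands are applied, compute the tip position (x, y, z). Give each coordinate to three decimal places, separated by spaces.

-0.553 0.746 1.916

initial: κ=0.4098, φ=318.93°, ℓ=1.3471
cmd 1: set ℓ=2.2027 → (κ,φ,ℓ)=(0.4098,318.93°,2.2027) → tip=(0.7000,-0.6100,1.9155)
cmd 2: set φ=126.57° → (κ,φ,ℓ)=(0.4098,126.57°,2.2027) → tip=(-0.5532,0.7457,1.9155)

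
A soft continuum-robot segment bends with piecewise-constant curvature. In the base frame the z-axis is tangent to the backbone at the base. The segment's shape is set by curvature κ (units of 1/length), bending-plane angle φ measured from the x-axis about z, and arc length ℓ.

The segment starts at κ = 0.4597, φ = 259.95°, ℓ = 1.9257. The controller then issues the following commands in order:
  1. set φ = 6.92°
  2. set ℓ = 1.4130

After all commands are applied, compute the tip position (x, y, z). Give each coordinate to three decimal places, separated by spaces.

0.440 0.053 1.316

initial: κ=0.4597, φ=259.95°, ℓ=1.9257
cmd 1: set φ=6.92° → (κ,φ,ℓ)=(0.4597,6.92°,1.9257) → tip=(0.7923,0.0962,1.6839)
cmd 2: set ℓ=1.4130 → (κ,φ,ℓ)=(0.4597,6.92°,1.4130) → tip=(0.4398,0.0534,1.3157)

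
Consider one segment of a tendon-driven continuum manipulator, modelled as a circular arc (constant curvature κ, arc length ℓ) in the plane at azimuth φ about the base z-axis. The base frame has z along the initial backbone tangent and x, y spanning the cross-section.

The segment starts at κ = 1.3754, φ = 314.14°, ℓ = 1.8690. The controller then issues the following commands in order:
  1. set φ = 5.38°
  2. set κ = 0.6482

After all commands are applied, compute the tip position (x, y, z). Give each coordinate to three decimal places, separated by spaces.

initial: κ=1.3754, φ=314.14°, ℓ=1.8690
cmd 1: set φ=5.38° → (κ,φ,ℓ)=(1.3754,5.38°,1.8690) → tip=(1.3329,0.1255,0.3929)
cmd 2: set κ=0.6482 → (κ,φ,ℓ)=(0.6482,5.38°,1.8690) → tip=(0.9959,0.0938,1.4442)

0.996 0.094 1.444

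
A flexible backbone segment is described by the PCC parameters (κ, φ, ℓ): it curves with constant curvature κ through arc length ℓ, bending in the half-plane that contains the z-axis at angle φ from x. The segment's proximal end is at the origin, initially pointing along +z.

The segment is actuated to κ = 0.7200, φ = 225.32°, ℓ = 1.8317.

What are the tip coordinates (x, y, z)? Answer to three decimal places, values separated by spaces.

θ = κ·ℓ = 0.7200 × 1.8317 = 1.31882 rad
ρ = (1 − cos θ)/κ = (1 − 0.24931)/0.7200 = 1.04262
z = sin θ / κ = 0.96842/0.7200 = 1.34503
x = ρ cos φ = 1.04262 × cos(225.32°) = -0.73311
y = ρ sin φ = 1.04262 × sin(225.32°) = -0.74135

-0.733 -0.741 1.345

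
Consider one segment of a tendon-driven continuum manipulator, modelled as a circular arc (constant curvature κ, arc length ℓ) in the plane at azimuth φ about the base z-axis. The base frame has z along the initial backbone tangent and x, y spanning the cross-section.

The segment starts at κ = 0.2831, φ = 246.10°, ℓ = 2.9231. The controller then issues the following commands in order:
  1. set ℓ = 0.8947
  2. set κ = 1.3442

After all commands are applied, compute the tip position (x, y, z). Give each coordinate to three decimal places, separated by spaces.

initial: κ=0.2831, φ=246.10°, ℓ=2.9231
cmd 1: set ℓ=0.8947 → (κ,φ,ℓ)=(0.2831,246.10°,0.8947) → tip=(-0.0457,-0.1030,0.8852)
cmd 2: set κ=1.3442 → (κ,φ,ℓ)=(1.3442,246.10°,0.8947) → tip=(-0.1929,-0.4354,0.6941)

-0.193 -0.435 0.694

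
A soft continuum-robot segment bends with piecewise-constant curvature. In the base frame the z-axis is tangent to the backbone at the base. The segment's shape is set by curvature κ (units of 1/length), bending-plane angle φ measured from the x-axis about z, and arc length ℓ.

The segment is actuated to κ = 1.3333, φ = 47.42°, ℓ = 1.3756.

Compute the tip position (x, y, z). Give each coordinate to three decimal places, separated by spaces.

0.640 0.696 0.724

θ = κ·ℓ = 1.3333 × 1.3756 = 1.83409 rad
ρ = (1 − cos θ)/κ = (1 − -0.26026)/1.3333 = 0.94522
z = sin θ / κ = 0.96554/1.3333 = 0.72417
x = ρ cos φ = 0.94522 × cos(47.42°) = 0.63955
y = ρ sin φ = 0.94522 × sin(47.42°) = 0.69600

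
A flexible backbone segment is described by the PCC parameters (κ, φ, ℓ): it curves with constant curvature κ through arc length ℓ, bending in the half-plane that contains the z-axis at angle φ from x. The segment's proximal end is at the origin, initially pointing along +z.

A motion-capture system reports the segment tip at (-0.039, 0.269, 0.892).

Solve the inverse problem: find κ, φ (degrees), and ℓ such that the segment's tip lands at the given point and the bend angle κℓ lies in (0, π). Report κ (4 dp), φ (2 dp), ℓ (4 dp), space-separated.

0.6252 98.25 0.9462

ρ = √(x²+y²) = √(-0.039² + 0.269²) = 0.27181
φ = atan2(y, x) mod 360° = atan2(0.269, -0.039) = 98.2493°
|p|² = ρ² + z² = 0.27181² + 0.892² = 0.86955
κ = 2ρ / |p|² = 2×0.27181 / 0.86955 = 0.62518
θ = 2·atan2(ρ, z) = 2·atan2(0.27181, 0.892) = 0.59157 rad
ℓ = θ/κ = 0.59157/0.62518 = 0.94623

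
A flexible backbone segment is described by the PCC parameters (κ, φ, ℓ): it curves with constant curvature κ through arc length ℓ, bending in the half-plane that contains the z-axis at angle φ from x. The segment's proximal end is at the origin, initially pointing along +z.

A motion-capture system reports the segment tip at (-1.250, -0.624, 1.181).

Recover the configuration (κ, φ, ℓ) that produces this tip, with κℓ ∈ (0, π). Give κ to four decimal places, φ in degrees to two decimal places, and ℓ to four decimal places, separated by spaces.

ρ = √(x²+y²) = √(-1.250² + -0.624²) = 1.39710
φ = atan2(y, x) mod 360° = atan2(-0.624, -1.250) = 206.5284°
|p|² = ρ² + z² = 1.39710² + 1.181² = 3.34664
κ = 2ρ / |p|² = 2×1.39710 / 3.34664 = 0.83493
θ = 2·atan2(ρ, z) = 2·atan2(1.39710, 1.181) = 1.73805 rad
ℓ = θ/κ = 1.73805/0.83493 = 2.08168

0.8349 206.53 2.0817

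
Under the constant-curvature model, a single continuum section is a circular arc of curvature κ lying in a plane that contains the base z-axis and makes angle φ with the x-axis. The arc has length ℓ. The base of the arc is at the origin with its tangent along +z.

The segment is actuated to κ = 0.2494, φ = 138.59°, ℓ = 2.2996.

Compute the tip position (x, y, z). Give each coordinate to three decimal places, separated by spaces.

θ = κ·ℓ = 0.2494 × 2.2996 = 0.57352 rad
ρ = (1 − cos θ)/κ = (1 − 0.84000)/0.2494 = 0.64156
z = sin θ / κ = 0.54259/0.2494 = 2.17559
x = ρ cos φ = 0.64156 × cos(138.59°) = -0.48116
y = ρ sin φ = 0.64156 × sin(138.59°) = 0.42435

-0.481 0.424 2.176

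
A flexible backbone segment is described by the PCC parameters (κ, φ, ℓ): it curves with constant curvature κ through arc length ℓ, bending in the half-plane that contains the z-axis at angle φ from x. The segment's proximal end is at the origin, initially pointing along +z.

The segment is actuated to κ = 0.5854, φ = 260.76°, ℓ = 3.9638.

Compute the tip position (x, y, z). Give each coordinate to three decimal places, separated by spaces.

θ = κ·ℓ = 0.5854 × 3.9638 = 2.32041 rad
ρ = (1 − cos θ)/κ = (1 − -0.68135)/0.5854 = 2.87215
z = sin θ / κ = 0.73195/0.5854 = 1.25035
x = ρ cos φ = 2.87215 × cos(260.76°) = -0.46118
y = ρ sin φ = 2.87215 × sin(260.76°) = -2.83488

-0.461 -2.835 1.250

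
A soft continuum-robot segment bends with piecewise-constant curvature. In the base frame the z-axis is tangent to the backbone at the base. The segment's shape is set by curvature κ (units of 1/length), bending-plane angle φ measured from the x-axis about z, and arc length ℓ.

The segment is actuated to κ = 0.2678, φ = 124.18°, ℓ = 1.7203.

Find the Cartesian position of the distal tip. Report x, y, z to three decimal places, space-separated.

-0.219 0.322 1.660

θ = κ·ℓ = 0.2678 × 1.7203 = 0.46070 rad
ρ = (1 − cos θ)/κ = (1 − 0.89574)/0.2678 = 0.38931
z = sin θ / κ = 0.44457/0.2678 = 1.66009
x = ρ cos φ = 0.38931 × cos(124.18°) = -0.21871
y = ρ sin φ = 0.38931 × sin(124.18°) = 0.32207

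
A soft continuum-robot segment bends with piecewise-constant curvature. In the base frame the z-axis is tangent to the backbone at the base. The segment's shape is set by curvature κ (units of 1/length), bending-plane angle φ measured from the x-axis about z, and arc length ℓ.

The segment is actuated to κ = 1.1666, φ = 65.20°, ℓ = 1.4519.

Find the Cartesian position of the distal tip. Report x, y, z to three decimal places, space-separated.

θ = κ·ℓ = 1.1666 × 1.4519 = 1.69379 rad
ρ = (1 − cos θ)/κ = (1 − -0.12268)/1.1666 = 0.96235
z = sin θ / κ = 0.99245/1.1666 = 0.85072
x = ρ cos φ = 0.96235 × cos(65.20°) = 0.40366
y = ρ sin φ = 0.96235 × sin(65.20°) = 0.87360

0.404 0.874 0.851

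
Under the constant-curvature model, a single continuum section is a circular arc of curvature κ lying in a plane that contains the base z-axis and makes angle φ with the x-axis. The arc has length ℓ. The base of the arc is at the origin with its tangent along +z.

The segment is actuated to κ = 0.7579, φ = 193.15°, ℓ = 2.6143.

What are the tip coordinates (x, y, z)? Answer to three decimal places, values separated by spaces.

θ = κ·ℓ = 0.7579 × 2.6143 = 1.98138 rad
ρ = (1 − cos θ)/κ = (1 − -0.39914)/0.7579 = 1.84608
z = sin θ / κ = 0.91689/0.7579 = 1.20978
x = ρ cos φ = 1.84608 × cos(193.15°) = -1.79767
y = ρ sin φ = 1.84608 × sin(193.15°) = -0.41998

-1.798 -0.420 1.210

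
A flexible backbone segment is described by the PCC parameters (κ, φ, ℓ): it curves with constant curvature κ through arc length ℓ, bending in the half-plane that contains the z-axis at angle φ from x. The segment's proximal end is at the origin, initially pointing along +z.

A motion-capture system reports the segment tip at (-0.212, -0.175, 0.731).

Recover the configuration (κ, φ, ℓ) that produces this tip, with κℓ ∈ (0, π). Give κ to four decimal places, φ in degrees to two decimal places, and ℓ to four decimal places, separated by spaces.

ρ = √(x²+y²) = √(-0.212² + -0.175²) = 0.27490
φ = atan2(y, x) mod 360° = atan2(-0.175, -0.212) = 219.5387°
|p|² = ρ² + z² = 0.27490² + 0.731² = 0.60993
κ = 2ρ / |p|² = 2×0.27490 / 0.60993 = 0.90141
θ = 2·atan2(ρ, z) = 2·atan2(0.27490, 0.731) = 0.71940 rad
ℓ = θ/κ = 0.71940/0.90141 = 0.79808

0.9014 219.54 0.7981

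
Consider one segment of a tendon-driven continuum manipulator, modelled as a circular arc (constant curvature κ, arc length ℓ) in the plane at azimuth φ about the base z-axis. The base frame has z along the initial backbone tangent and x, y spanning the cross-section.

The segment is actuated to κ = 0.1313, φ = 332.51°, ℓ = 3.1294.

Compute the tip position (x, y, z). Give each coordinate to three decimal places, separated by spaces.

0.562 -0.293 3.042

θ = κ·ℓ = 0.1313 × 3.1294 = 0.41089 rad
ρ = (1 − cos θ)/κ = (1 − 0.91677)/0.1313 = 0.63393
z = sin θ / κ = 0.39943/0.1313 = 3.04208
x = ρ cos φ = 0.63393 × cos(332.51°) = 0.56235
y = ρ sin φ = 0.63393 × sin(332.51°) = -0.29262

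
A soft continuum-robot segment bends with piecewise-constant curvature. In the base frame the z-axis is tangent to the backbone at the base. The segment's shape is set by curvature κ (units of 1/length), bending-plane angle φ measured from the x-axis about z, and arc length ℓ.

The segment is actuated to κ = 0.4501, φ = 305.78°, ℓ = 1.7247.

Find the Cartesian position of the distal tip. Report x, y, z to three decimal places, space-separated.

θ = κ·ℓ = 0.4501 × 1.7247 = 0.77629 rad
ρ = (1 − cos θ)/κ = (1 − 0.71352)/0.4501 = 0.63648
z = sin θ / κ = 0.70064/0.4501 = 1.55662
x = ρ cos φ = 0.63648 × cos(305.78°) = 0.37213
y = ρ sin φ = 0.63648 × sin(305.78°) = -0.51636

0.372 -0.516 1.557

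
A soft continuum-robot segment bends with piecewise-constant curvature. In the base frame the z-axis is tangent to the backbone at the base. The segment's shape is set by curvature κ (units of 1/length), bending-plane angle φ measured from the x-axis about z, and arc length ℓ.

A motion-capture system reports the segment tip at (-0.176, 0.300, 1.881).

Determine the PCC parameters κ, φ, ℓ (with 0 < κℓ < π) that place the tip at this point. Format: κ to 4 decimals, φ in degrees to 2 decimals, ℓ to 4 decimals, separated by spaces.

ρ = √(x²+y²) = √(-0.176² + 0.300²) = 0.34782
φ = atan2(y, x) mod 360° = atan2(0.300, -0.176) = 120.3987°
|p|² = ρ² + z² = 0.34782² + 1.881² = 3.65914
κ = 2ρ / |p|² = 2×0.34782 / 3.65914 = 0.19011
θ = 2·atan2(ρ, z) = 2·atan2(0.34782, 1.881) = 0.36569 rad
ℓ = θ/κ = 0.36569/0.19011 = 1.92359

0.1901 120.40 1.9236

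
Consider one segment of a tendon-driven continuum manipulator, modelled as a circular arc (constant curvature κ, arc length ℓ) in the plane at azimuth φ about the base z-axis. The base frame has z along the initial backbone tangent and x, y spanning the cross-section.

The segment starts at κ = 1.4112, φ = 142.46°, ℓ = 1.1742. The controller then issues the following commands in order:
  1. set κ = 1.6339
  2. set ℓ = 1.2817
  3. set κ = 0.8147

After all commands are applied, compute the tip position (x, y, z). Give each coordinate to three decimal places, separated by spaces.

-0.484 0.372 1.061

initial: κ=1.4112, φ=142.46°, ℓ=1.1742
cmd 1: set κ=1.6339 → (κ,φ,ℓ)=(1.6339,142.46°,1.1742) → tip=(-0.6507,0.5000,0.5754)
cmd 2: set ℓ=1.2817 → (κ,φ,ℓ)=(1.6339,142.46°,1.2817) → tip=(-0.7279,0.5593,0.5301)
cmd 3: set κ=0.8147 → (κ,φ,ℓ)=(0.8147,142.46°,1.2817) → tip=(-0.4841,0.3720,1.0612)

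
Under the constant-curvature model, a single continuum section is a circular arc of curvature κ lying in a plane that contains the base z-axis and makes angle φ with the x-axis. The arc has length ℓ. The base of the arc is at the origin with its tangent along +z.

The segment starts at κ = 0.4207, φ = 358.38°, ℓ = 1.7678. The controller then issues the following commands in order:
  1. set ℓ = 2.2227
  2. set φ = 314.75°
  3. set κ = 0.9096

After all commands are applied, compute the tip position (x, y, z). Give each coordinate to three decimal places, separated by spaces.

initial: κ=0.4207, φ=358.38°, ℓ=1.7678
cmd 1: set ℓ=2.2227 → (κ,φ,ℓ)=(0.4207,358.38°,2.2227) → tip=(0.9653,-0.0273,1.9127)
cmd 2: set φ=314.75° → (κ,φ,ℓ)=(0.4207,314.75°,2.2227) → tip=(0.6798,-0.6858,1.9127)
cmd 3: set κ=0.9096 → (κ,φ,ℓ)=(0.9096,314.75°,2.2227) → tip=(1.1113,-1.1211,0.9895)

1.111 -1.121 0.989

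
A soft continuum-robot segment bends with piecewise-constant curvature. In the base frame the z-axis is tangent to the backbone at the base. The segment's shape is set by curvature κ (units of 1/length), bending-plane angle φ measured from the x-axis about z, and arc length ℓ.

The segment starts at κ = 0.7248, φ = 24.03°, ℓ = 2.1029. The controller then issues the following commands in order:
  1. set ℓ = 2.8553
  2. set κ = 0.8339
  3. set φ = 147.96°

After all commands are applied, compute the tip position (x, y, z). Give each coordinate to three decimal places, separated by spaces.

-1.753 1.097 0.827

initial: κ=0.7248, φ=24.03°, ℓ=2.1029
cmd 1: set ℓ=2.8553 → (κ,φ,ℓ)=(0.7248,24.03°,2.8553) → tip=(1.8628,0.8306,1.2116)
cmd 2: set κ=0.8339 → (κ,φ,ℓ)=(0.8339,24.03°,2.8553) → tip=(1.8887,0.8421,0.8266)
cmd 3: set φ=147.96° → (κ,φ,ℓ)=(0.8339,147.96°,2.8553) → tip=(-1.7529,1.0971,0.8266)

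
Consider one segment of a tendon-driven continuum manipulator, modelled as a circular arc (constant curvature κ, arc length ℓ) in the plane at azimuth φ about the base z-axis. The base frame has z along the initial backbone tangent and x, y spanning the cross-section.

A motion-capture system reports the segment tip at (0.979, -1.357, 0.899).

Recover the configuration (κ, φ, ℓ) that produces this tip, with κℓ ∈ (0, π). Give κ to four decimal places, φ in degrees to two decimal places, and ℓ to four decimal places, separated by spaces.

0.9275 305.81 2.3240

ρ = √(x²+y²) = √(0.979² + -1.357²) = 1.67329
φ = atan2(y, x) mod 360° = atan2(-1.357, 0.979) = 305.8084°
|p|² = ρ² + z² = 1.67329² + 0.899² = 3.60809
κ = 2ρ / |p|² = 2×1.67329 / 3.60809 = 0.92752
θ = 2·atan2(ρ, z) = 2·atan2(1.67329, 0.899) = 2.15556 rad
ℓ = θ/κ = 2.15556/0.92752 = 2.32401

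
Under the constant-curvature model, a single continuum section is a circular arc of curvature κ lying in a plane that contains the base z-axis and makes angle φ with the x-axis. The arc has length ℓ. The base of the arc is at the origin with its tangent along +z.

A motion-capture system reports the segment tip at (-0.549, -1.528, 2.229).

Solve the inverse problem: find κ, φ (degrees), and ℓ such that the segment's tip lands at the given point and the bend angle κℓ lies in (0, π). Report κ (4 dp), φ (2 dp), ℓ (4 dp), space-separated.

ρ = √(x²+y²) = √(-0.549² + -1.528²) = 1.62363
φ = atan2(y, x) mod 360° = atan2(-1.528, -0.549) = 250.2370°
|p|² = ρ² + z² = 1.62363² + 2.229² = 7.60463
κ = 2ρ / |p|² = 2×1.62363 / 7.60463 = 0.42701
θ = 2·atan2(ρ, z) = 2·atan2(1.62363, 2.229) = 1.25908 rad
ℓ = θ/κ = 1.25908/0.42701 = 2.94859

0.4270 250.24 2.9486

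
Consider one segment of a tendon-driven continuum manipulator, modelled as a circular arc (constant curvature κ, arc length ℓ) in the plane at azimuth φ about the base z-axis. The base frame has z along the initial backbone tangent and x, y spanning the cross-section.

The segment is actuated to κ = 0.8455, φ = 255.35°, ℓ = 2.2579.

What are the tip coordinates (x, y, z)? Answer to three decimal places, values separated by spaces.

-0.398 -1.524 1.116

θ = κ·ℓ = 0.8455 × 2.2579 = 1.90905 rad
ρ = (1 − cos θ)/κ = (1 − -0.33184)/0.8455 = 1.57522
z = sin θ / κ = 0.94333/0.8455 = 1.11571
x = ρ cos φ = 1.57522 × cos(255.35°) = -0.39839
y = ρ sin φ = 1.57522 × sin(255.35°) = -1.52400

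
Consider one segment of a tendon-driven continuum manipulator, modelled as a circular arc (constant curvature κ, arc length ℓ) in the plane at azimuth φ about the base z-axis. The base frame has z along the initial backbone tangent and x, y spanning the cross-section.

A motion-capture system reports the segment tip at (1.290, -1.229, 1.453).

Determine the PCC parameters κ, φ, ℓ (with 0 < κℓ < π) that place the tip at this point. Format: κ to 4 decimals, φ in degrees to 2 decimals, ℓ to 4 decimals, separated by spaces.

0.6742 316.39 2.6305

ρ = √(x²+y²) = √(1.290² + -1.229²) = 1.78172
φ = atan2(y, x) mod 360° = atan2(-1.229, 1.290) = 316.3872°
|p|² = ρ² + z² = 1.78172² + 1.453² = 5.28575
κ = 2ρ / |p|² = 2×1.78172 / 5.28575 = 0.67416
θ = 2·atan2(ρ, z) = 2·atan2(1.78172, 1.453) = 1.77335 rad
ℓ = θ/κ = 1.77335/0.67416 = 2.63045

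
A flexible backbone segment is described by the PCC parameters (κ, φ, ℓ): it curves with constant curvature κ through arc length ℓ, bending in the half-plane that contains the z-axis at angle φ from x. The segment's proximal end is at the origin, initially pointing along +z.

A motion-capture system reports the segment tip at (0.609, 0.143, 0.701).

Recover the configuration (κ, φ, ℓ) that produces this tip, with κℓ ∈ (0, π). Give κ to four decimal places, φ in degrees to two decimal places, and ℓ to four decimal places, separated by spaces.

ρ = √(x²+y²) = √(0.609² + 0.143²) = 0.62556
φ = atan2(y, x) mod 360° = atan2(0.143, 0.609) = 13.2143°
|p|² = ρ² + z² = 0.62556² + 0.701² = 0.88273
κ = 2ρ / |p|² = 2×0.62556 / 0.88273 = 1.41734
θ = 2·atan2(ρ, z) = 2·atan2(0.62556, 0.701) = 1.45719 rad
ℓ = θ/κ = 1.45719/1.41734 = 1.02812

1.4173 13.21 1.0281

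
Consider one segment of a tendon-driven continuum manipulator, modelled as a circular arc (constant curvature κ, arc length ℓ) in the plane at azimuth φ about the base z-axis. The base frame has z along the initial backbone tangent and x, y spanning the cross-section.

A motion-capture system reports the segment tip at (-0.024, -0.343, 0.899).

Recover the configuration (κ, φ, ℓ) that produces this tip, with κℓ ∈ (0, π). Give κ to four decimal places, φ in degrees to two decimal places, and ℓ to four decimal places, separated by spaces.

0.7423 266.00 0.9843

ρ = √(x²+y²) = √(-0.024² + -0.343²) = 0.34384
φ = atan2(y, x) mod 360° = atan2(-0.343, -0.024) = 265.9975°
|p|² = ρ² + z² = 0.34384² + 0.899² = 0.92643
κ = 2ρ / |p|² = 2×0.34384 / 0.92643 = 0.74229
θ = 2·atan2(ρ, z) = 2·atan2(0.34384, 0.899) = 0.73060 rad
ℓ = θ/κ = 0.73060/0.74229 = 0.98426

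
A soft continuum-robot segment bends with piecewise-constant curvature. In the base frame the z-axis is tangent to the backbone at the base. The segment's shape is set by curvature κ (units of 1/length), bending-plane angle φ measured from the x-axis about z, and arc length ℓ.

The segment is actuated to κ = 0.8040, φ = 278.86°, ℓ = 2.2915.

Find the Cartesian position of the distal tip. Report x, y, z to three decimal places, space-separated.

0.243 -1.559 1.198

θ = κ·ℓ = 0.8040 × 2.2915 = 1.84237 rad
ρ = (1 − cos θ)/κ = (1 − -0.26824)/0.8040 = 1.57742
z = sin θ / κ = 0.96335/0.8040 = 1.19820
x = ρ cos φ = 1.57742 × cos(278.86°) = 0.24295
y = ρ sin φ = 1.57742 × sin(278.86°) = -1.55860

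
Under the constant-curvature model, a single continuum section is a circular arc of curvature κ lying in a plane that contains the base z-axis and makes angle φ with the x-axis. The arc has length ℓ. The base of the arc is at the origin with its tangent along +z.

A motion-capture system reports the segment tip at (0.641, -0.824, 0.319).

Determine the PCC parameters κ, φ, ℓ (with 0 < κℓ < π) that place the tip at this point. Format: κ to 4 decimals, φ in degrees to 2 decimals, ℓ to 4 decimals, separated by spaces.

1.7522 307.88 1.4545

ρ = √(x²+y²) = √(0.641² + -0.824²) = 1.04396
φ = atan2(y, x) mod 360° = atan2(-0.824, 0.641) = 307.8798°
|p|² = ρ² + z² = 1.04396² + 0.319² = 1.19162
κ = 2ρ / |p|² = 2×1.04396 / 1.19162 = 1.75218
θ = 2·atan2(ρ, z) = 2·atan2(1.04396, 0.319) = 2.54848 rad
ℓ = θ/κ = 2.54848/1.75218 = 1.45447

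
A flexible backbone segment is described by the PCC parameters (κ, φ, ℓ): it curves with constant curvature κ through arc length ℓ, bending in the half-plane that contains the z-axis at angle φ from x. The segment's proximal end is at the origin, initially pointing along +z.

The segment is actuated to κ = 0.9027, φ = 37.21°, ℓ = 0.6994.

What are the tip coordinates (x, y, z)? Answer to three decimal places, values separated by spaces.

0.170 0.129 0.654

θ = κ·ℓ = 0.9027 × 0.6994 = 0.63135 rad
ρ = (1 − cos θ)/κ = (1 − 0.80723)/0.9027 = 0.21355
z = sin θ / κ = 0.59023/0.9027 = 0.65385
x = ρ cos φ = 0.21355 × cos(37.21°) = 0.17007
y = ρ sin φ = 0.21355 × sin(37.21°) = 0.12914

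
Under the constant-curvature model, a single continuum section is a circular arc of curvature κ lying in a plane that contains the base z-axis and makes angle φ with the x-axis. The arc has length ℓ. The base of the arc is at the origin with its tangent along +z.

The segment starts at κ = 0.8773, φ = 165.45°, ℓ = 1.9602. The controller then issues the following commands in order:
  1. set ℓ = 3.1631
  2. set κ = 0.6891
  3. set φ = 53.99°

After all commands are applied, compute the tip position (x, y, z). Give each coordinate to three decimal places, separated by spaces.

initial: κ=0.8773, φ=165.45°, ℓ=1.9602
cmd 1: set ℓ=3.1631 → (κ,φ,ℓ)=(0.8773,165.45°,3.1631) → tip=(-2.1333,0.5537,0.4086)
cmd 2: set κ=0.6891 → (κ,φ,ℓ)=(0.6891,165.45°,3.1631) → tip=(-2.2080,0.5731,1.1904)
cmd 3: set φ=53.99° → (κ,φ,ℓ)=(0.6891,53.99°,3.1631) → tip=(1.3412,1.8453,1.1904)

1.341 1.845 1.190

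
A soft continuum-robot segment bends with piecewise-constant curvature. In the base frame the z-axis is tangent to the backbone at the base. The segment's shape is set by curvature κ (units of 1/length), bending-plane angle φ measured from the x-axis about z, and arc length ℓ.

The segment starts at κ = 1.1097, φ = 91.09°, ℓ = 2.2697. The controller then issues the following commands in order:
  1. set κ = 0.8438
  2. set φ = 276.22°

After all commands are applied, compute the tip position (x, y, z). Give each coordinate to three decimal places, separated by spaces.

initial: κ=1.1097, φ=91.09°, ℓ=2.2697
cmd 1: set κ=0.8438 → (κ,φ,ℓ)=(0.8438,91.09°,2.2697) → tip=(-0.0302,1.5849,1.1155)
cmd 2: set φ=276.22° → (κ,φ,ℓ)=(0.8438,276.22°,2.2697) → tip=(0.1718,-1.5759,1.1155)

0.172 -1.576 1.116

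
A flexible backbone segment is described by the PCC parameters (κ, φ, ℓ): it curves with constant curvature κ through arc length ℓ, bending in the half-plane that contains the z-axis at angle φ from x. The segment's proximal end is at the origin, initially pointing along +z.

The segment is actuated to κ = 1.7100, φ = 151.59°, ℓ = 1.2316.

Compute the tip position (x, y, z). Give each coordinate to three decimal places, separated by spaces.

-0.777 0.420 0.503

θ = κ·ℓ = 1.7100 × 1.2316 = 2.10604 rad
ρ = (1 − cos θ)/κ = (1 − -0.51005)/1.7100 = 0.88307
z = sin θ / κ = 0.86015/1.7100 = 0.50301
x = ρ cos φ = 0.88307 × cos(151.59°) = -0.77672
y = ρ sin φ = 0.88307 × sin(151.59°) = 0.42014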